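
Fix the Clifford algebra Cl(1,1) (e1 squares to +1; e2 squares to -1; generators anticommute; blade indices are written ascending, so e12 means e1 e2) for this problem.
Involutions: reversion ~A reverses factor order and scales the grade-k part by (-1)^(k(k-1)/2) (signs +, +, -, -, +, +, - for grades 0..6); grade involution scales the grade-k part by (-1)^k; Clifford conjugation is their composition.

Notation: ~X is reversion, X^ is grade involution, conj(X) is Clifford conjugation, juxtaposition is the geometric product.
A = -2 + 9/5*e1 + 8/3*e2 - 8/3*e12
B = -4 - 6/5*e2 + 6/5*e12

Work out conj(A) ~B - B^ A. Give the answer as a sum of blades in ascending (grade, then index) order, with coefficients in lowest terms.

first term: 8/5 + 68/5*e1 + 1142/75*e2 - 458/75*e12
second term: 8/5 - 68/5*e1 - 1142/75*e2 + 458/75*e12
Answer: 136/5*e1 + 2284/75*e2 - 916/75*e12


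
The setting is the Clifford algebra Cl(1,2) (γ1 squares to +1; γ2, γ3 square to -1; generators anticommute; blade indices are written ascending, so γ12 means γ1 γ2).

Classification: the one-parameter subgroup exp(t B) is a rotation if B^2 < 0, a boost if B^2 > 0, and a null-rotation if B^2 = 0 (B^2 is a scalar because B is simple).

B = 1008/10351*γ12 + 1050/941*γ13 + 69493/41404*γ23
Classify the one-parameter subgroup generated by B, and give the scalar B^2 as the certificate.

B^2 term by term: the squares give (1008/10351)^2*(γ12)^2 + (1050/941)^2*(γ13)^2 + (69493/41404)^2*(γ23)^2 = 1016064/107143201*(+1) + 1102500/885481*(+1) + 4829277049/1714291216*(-1) = -25/16 (each basis 2-blade squares to minus the product of its generators' squares); cross terms between blades sharing an index anticommute and cancel. So B^2 = -25/16.
Answer: rotation, certificate B^2 = -25/16. Key observation: B^2 = -25/16 is a conjugation invariant, so its sign decides the class regardless of the surface form of B.


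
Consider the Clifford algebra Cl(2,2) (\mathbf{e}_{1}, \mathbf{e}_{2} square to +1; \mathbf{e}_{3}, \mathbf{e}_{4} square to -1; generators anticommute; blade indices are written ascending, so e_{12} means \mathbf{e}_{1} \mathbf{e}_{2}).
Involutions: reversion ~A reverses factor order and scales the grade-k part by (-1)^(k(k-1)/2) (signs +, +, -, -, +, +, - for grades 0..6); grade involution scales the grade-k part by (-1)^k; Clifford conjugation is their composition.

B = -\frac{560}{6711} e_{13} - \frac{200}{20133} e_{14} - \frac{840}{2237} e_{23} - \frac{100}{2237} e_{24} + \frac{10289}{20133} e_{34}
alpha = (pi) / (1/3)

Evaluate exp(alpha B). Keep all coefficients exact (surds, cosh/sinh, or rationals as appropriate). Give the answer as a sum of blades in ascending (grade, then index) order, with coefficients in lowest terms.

B^2 term by term: the squares give (-\frac{560}{6711})^2*(e_{13})^2 + (-\frac{200}{20133})^2*(e_{14})^2 + (-\frac{840}{2237})^2*(e_{23})^2 + (-\frac{100}{2237})^2*(e_{24})^2 + (\frac{10289}{20133})^2*(e_{34})^2 = \frac{313600}{45037521}*(+1) + \frac{40000}{405337689}*(+1) + \frac{705600}{5004169}*(+1) + \frac{10000}{5004169}*(+1) + \frac{105863521}{405337689}*(-1) = -\frac{1}{9} (each basis 2-blade squares to minus the product of its generators' squares); cross terms between blades sharing an index anticommute and cancel; the commuting (index-disjoint) pairs give grade-4 terms 2*c*c'*(blade product), which cancel blade by blade — e_{1234}: -\frac{112000}{15012507} + \frac{112000}{15012507} = 0 — confirming B is simple. So B^2 = -\frac{1}{9}.
B^2 = -\frac{1}{9} — B^2 < 0, so the exponential closes trigonometrically: l = \frac{1}{3}, alpha*l = \pi, so exp(alpha B) = cos(\pi) + (sin(\pi)/(\frac{1}{3}))*B = -1 + (0)*B.
Answer: -1


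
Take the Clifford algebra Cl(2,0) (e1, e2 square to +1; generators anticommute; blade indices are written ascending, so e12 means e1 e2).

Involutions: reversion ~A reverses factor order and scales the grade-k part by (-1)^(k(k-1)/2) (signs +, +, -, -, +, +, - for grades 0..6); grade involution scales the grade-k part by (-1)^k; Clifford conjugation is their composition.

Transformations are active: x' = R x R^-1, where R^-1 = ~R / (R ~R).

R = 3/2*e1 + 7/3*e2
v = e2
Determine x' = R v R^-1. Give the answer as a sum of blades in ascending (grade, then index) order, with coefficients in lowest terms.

~R = 3/2*e1 + 7/3*e2, and R ~R = 277/36, so R^-1 = ~R / (277/36).
R v = 7/3 + 3/2*e12
Answer: 252/277*e1 + 115/277*e2


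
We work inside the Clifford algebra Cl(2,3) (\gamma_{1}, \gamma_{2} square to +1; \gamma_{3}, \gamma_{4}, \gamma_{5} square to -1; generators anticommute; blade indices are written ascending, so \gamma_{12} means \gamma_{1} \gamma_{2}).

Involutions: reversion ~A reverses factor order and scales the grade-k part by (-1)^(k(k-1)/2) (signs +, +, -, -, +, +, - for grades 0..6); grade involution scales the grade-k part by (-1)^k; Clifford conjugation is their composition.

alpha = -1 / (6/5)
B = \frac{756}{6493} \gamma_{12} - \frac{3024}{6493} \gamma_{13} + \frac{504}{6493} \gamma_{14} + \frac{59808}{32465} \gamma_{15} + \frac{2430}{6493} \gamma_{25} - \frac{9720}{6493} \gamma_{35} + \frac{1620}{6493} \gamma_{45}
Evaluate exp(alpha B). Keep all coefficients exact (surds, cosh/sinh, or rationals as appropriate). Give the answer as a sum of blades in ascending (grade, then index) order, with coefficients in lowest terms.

B^2 term by term: the squares give (\frac{756}{6493})^2*(\gamma_{12})^2 + (-\frac{3024}{6493})^2*(\gamma_{13})^2 + (\frac{504}{6493})^2*(\gamma_{14})^2 + (\frac{59808}{32465})^2*(\gamma_{15})^2 + (\frac{2430}{6493})^2*(\gamma_{25})^2 + (-\frac{9720}{6493})^2*(\gamma_{35})^2 + (\frac{1620}{6493})^2*(\gamma_{45})^2 = \frac{571536}{42159049}*(-1) + \frac{9144576}{42159049}*(+1) + \frac{254016}{42159049}*(+1) + \frac{3576996864}{1053976225}*(+1) + \frac{5904900}{42159049}*(+1) + \frac{94478400}{42159049}*(-1) + \frac{2624400}{42159049}*(-1) = \frac{36}{25} (each basis 2-blade squares to minus the product of its generators' squares); cross terms between blades sharing an index anticommute and cancel; the commuting (index-disjoint) pairs give grade-4 terms 2*c*c'*(blade product), which cancel blade by blade — \gamma_{1235}: -\frac{14696640}{42159049} + \frac{14696640}{42159049} = 0; \gamma_{1245}: \frac{2449440}{42159049} - \frac{2449440}{42159049} = 0; \gamma_{1345}: -\frac{9797760}{42159049} + \frac{9797760}{42159049} = 0 — confirming B is simple. So B^2 = \frac{36}{25}.
B^2 = \frac{36}{25} — the series telescopes hyperbolically here: l = \frac{6}{5}, alpha*l = -1, so exp(alpha B) = cosh(-1) + (sinh(-1)/(\frac{6}{5}))*B = \cosh{\left(1 \right)} + (- \frac{5 \sinh{\left(1 \right)}}{6})*B.
Answer: \cosh{\left(1 \right)} - \frac{630 \sinh{\left(1 \right)}}{6493} \gamma_{12} + \frac{2520 \sinh{\left(1 \right)}}{6493} \gamma_{13} - \frac{420 \sinh{\left(1 \right)}}{6493} \gamma_{14} - \frac{9968 \sinh{\left(1 \right)}}{6493} \gamma_{15} - \frac{2025 \sinh{\left(1 \right)}}{6493} \gamma_{25} + \frac{8100 \sinh{\left(1 \right)}}{6493} \gamma_{35} - \frac{1350 \sinh{\left(1 \right)}}{6493} \gamma_{45}


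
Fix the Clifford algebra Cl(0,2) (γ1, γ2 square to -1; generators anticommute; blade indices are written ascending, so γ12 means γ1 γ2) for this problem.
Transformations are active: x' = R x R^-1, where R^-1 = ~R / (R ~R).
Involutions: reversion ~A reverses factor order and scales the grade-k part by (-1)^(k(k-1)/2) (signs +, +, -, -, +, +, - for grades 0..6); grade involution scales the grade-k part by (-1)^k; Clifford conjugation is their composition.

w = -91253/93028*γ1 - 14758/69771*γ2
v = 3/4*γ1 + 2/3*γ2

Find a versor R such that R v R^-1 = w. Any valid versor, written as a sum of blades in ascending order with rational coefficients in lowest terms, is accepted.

Sketch: the shared square -145/144 makes R = v + w = -10741/46514*γ1 + 31756/69771*γ2 the natural versor; its sandwich fixes that direction, negates (v - w)/2, and sends v to w.
Answer: -10741/46514*γ1 + 31756/69771*γ2


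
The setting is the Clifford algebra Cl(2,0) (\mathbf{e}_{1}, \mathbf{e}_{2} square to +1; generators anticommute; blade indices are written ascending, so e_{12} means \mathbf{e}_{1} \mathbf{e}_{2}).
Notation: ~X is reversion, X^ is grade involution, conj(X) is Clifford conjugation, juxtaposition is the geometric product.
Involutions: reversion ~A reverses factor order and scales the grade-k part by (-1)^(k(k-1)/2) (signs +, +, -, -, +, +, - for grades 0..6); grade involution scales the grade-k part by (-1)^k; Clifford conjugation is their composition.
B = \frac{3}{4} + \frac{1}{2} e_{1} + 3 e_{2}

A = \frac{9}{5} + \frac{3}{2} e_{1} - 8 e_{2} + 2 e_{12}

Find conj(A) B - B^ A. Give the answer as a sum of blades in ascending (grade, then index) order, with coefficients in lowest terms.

first term: \frac{123}{5} - \frac{249}{40} e_{1} + \frac{62}{5} e_{2} - 10 e_{12}
second term: \frac{123}{5} + \frac{249}{40} e_{1} - \frac{62}{5} e_{2} + 10 e_{12}
Answer: -\frac{249}{20} e_{1} + \frac{124}{5} e_{2} - 20 e_{12}


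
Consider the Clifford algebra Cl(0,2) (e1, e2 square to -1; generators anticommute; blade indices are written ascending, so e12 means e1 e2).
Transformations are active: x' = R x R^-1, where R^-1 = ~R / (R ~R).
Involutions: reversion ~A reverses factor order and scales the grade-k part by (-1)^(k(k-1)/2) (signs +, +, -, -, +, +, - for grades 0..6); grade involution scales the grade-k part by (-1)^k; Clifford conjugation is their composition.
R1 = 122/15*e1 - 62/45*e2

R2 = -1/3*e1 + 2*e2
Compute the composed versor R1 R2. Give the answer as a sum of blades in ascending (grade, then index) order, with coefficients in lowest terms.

Distribute over the terms of R1 (each basis-blade product reordered to ascending indices, repeated generators contracted through their squares):
(122/15*e1) R2 = 122/45 + 244/15*e12
(-62/45*e2) R2 = 124/45 - 62/135*e12
Summing the partial products and collecting blades:
Answer: 82/15 + 2134/135*e12


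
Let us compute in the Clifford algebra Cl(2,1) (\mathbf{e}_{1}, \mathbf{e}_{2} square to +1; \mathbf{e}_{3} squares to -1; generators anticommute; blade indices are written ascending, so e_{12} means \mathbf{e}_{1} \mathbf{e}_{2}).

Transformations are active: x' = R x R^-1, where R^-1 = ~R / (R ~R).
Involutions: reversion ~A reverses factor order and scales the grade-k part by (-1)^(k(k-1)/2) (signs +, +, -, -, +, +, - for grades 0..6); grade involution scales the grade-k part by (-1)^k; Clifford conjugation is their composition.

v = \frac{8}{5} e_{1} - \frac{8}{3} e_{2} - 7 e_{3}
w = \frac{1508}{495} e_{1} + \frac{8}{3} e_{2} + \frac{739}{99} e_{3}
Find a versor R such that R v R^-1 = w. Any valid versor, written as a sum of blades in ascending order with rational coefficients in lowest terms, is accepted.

The midline construction: v and w both square to -\frac{8849}{225}, so reflecting in their sum \frac{460}{99} e_{1} + \frac{46}{99} e_{3} exchanges them.
Answer: \frac{460}{99} e_{1} + \frac{46}{99} e_{3}


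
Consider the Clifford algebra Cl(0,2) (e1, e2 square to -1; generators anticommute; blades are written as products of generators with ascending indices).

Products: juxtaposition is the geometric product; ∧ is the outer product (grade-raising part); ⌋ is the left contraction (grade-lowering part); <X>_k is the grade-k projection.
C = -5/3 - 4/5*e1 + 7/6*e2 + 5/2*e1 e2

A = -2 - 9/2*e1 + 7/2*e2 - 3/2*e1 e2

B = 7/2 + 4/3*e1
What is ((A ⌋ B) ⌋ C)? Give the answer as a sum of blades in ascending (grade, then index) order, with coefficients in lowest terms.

step 1: -1 - 8/3*e1
step 2: -7/15 + 4/5*e1 + 11/2*e2 - 5/2*e1 e2
Answer: -7/15 + 4/5*e1 + 11/2*e2 - 5/2*e1 e2


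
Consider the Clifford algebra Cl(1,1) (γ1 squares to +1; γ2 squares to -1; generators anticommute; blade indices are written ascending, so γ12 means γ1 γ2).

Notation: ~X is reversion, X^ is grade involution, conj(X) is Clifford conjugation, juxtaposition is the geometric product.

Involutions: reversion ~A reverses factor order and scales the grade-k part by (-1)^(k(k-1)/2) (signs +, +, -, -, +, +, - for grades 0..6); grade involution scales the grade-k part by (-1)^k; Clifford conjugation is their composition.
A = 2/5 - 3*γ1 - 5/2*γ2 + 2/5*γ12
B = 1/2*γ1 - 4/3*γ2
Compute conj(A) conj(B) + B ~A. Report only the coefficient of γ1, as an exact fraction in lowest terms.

first term: -29/6 + 1/3*γ1 + 1/3*γ2 + 21/4*γ12
second term: -29/6 + 11/15*γ1 - 11/15*γ2 - 21/4*γ12
Answer: 16/15


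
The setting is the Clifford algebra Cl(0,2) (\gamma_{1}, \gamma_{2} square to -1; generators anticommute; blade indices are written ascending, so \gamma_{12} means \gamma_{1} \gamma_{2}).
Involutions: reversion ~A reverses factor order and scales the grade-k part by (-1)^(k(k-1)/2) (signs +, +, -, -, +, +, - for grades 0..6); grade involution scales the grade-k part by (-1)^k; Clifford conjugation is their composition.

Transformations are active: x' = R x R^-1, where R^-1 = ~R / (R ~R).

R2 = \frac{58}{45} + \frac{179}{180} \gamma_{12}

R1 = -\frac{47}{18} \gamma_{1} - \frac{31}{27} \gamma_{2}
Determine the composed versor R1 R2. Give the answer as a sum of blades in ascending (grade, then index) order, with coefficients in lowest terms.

Distribute over the terms of R1 (each basis-blade product reordered to ascending indices, repeated generators contracted through their squares):
(-\frac{47}{18} \gamma_{1}) R2 = -\frac{1363}{405} \gamma_{1} + \frac{8413}{3240} \gamma_{2}
(-\frac{31}{27} \gamma_{2}) R2 = -\frac{5549}{4860} \gamma_{1} - \frac{1798}{1215} \gamma_{2}
Summing the partial products and collecting blades:
Answer: -\frac{4381}{972} \gamma_{1} + \frac{2171}{1944} \gamma_{2}


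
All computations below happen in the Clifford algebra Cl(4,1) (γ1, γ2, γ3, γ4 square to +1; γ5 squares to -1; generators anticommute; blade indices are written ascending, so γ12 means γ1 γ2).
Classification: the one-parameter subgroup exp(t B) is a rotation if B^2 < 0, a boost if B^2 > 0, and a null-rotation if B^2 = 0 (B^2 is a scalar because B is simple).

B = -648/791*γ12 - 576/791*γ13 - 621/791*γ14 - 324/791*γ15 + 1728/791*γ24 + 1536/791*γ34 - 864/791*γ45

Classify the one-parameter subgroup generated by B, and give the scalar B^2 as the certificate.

B^2 term by term: the squares give (-648/791)^2*(γ12)^2 + (-576/791)^2*(γ13)^2 + (-621/791)^2*(γ14)^2 + (-324/791)^2*(γ15)^2 + (1728/791)^2*(γ24)^2 + (1536/791)^2*(γ34)^2 + (-864/791)^2*(γ45)^2 = 419904/625681*(-1) + 331776/625681*(-1) + 385641/625681*(-1) + 104976/625681*(+1) + 2985984/625681*(-1) + 2359296/625681*(-1) + 746496/625681*(+1) = -9 (each basis 2-blade squares to minus the product of its generators' squares); cross terms between blades sharing an index anticommute and cancel; the commuting (index-disjoint) pairs give grade-4 terms 2*c*c'*(blade product), which cancel blade by blade — γ1234: -1990656/625681 + 1990656/625681 = 0; γ1245: 1119744/625681 - 1119744/625681 = 0; γ1345: 995328/625681 - 995328/625681 = 0 — confirming B is simple. So B^2 = -9.
Answer: rotation, certificate B^2 = -9. Because -9 is invariant under every versor sandwich, the classification follows from its sign alone.


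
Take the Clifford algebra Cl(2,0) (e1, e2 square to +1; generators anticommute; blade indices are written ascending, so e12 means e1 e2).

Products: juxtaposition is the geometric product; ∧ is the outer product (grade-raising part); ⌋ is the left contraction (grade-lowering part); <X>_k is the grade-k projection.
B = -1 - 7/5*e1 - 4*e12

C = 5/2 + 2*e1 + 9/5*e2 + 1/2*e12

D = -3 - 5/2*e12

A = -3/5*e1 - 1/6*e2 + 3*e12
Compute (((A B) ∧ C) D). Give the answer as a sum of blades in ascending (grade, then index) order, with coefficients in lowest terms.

step 1: 321/25 - 1/15*e1 + 203/30*e2 - 97/30*e12
step 2: 321/10 + 3827/150*e1 + 60043/1500*e2 - 919/60*e12
step 3: -16151/120 + 14119/600*e1 - 68951/375*e2 - 343/10*e12
Answer: -16151/120 + 14119/600*e1 - 68951/375*e2 - 343/10*e12


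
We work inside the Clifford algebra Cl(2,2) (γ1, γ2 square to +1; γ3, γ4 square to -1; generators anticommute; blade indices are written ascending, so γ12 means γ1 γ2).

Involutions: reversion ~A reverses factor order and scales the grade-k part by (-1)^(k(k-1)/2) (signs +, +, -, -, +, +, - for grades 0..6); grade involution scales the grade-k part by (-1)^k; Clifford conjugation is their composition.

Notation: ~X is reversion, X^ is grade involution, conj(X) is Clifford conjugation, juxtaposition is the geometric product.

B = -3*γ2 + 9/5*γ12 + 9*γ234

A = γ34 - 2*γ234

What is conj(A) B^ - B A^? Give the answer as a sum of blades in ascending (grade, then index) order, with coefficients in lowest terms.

first term: -18 - 9*γ2 - 6*γ34 + 18/5*γ134 - 3*γ234 - 9/5*γ1234
second term: -18 - 9*γ2 - 6*γ34 + 18/5*γ134 - 3*γ234 + 9/5*γ1234
Answer: -18/5*γ1234


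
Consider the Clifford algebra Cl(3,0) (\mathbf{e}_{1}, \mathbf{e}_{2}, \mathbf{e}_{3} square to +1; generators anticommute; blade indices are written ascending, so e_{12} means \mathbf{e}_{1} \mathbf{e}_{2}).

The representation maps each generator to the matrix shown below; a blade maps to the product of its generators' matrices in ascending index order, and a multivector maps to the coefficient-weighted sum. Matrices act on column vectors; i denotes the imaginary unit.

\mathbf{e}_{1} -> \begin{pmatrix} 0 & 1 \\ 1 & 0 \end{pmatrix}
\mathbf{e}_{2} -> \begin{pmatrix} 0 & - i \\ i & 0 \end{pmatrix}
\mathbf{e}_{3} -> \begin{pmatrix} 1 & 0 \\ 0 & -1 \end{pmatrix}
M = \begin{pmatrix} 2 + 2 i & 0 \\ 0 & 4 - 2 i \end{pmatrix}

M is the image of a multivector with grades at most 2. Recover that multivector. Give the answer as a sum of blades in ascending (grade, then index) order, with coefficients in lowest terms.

Method: 1, rho(e_{1}), rho(e_{2}), rho(e_{3}) form a trace-orthogonal basis of the 2x2 complex matrices (tr(X Y) = 2 if X = Y, else 0), so M = m0*1 + m1*rho(e_{1}) + m2*rho(e_{2}) + m3*rho(e_{3}) with m0 = tr(M)/2 = 3, m1 = tr(M rho(e_{1}))/2 = 0, m2 = tr(M rho(e_{2}))/2 = 0, m3 = tr(M rho(e_{3}))/2 = -1 + 2 i.
Multiplying table entries, the bivector images are rho(e_{12}) = i*rho(e_{3}), rho(e_{13}) = -i*rho(e_{2}), rho(e_{23}) = i*rho(e_{1}); with real blade coefficients the real parts of m0..m3 are the coefficients of 1, e_{1}, e_{2}, e_{3} and the imaginary parts give the bivectors (e_{23}: Im m1, e_{13}: -Im m2, e_{12}: Im m3).
Answer: 3 - e_{3} + 2 e_{12}


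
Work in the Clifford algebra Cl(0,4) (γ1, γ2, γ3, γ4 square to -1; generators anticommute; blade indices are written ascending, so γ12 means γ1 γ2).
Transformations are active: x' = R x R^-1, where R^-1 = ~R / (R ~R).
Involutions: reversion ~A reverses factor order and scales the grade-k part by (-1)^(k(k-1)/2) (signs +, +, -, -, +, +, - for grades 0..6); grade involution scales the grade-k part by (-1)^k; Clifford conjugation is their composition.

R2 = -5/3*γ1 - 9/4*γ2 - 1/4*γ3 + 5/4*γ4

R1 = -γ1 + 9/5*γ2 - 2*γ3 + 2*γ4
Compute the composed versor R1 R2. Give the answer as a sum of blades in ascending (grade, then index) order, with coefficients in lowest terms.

Distribute over the terms of R1 (each basis-blade product reordered to ascending indices, repeated generators contracted through their squares):
(-γ1) R2 = -5/3 + 9/4*γ12 + 1/4*γ13 - 5/4*γ14
(9/5*γ2) R2 = 81/20 + 3*γ12 - 9/20*γ23 + 9/4*γ24
(-2*γ3) R2 = -1/2 - 10/3*γ13 - 9/2*γ23 - 5/2*γ34
(2*γ4) R2 = -5/2 + 10/3*γ14 + 9/2*γ24 + 1/2*γ34
Summing the partial products and collecting blades:
Answer: -37/60 + 21/4*γ12 - 37/12*γ13 + 25/12*γ14 - 99/20*γ23 + 27/4*γ24 - 2*γ34


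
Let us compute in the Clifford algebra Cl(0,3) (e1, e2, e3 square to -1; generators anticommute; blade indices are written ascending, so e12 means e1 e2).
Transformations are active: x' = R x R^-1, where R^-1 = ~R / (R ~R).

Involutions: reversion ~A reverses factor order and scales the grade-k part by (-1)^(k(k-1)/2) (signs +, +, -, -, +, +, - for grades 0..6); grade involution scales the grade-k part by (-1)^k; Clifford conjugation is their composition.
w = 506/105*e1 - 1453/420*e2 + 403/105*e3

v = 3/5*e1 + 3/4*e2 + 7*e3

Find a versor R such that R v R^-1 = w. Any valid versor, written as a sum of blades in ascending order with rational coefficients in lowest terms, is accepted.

The midline construction: v and w both square to -19969/400, so reflecting in their sum 569/105*e1 - 569/210*e2 + 1138/105*e3 exchanges them.
Answer: 569/105*e1 - 569/210*e2 + 1138/105*e3


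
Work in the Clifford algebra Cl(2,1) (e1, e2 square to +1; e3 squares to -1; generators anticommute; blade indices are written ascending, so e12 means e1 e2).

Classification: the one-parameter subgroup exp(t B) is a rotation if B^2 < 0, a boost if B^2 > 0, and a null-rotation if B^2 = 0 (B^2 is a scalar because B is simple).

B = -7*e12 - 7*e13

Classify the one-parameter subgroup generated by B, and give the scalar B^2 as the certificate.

B^2 term by term: the squares give (-7)^2*(e12)^2 + (-7)^2*(e13)^2 = 49*(-1) + 49*(+1) = 0 (each basis 2-blade squares to minus the product of its generators' squares); cross terms between blades sharing an index anticommute and cancel. So B^2 = 0.
Answer: null-rotation, certificate B^2 = 0. B^2 = 0 is basis-independent, so its sign is the whole story.


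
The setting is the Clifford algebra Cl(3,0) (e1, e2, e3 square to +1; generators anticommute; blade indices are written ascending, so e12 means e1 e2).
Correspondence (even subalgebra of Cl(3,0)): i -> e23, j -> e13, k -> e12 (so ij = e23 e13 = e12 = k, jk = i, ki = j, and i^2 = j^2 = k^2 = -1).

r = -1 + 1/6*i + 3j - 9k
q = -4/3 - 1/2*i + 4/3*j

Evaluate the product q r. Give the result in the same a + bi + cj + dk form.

In blades: q = -4/3 + 4/3*e13 - 1/2*e23, r = -1 - 9*e12 + 3*e13 + 1/6*e23.
Distribute q over r term by term (generator squares from the signature, products reordered to ascending indices): (-4/3)*r = 4/3 + 12*e12 - 4*e13 - 2/9*e23; (4/3*e13)*r = -4 - 2/9*e12 - 4/3*e13 - 12*e23; (-1/2*e23)*r = 1/12 - 3/2*e12 - 9/2*e13 + 1/2*e23.
Sum: -31/12 + 185/18*e12 - 59/6*e13 - 211/18*e23; translating back through the correspondence:
Answer: -31/12 - 211/18*i - 59/6*j + 185/18*k


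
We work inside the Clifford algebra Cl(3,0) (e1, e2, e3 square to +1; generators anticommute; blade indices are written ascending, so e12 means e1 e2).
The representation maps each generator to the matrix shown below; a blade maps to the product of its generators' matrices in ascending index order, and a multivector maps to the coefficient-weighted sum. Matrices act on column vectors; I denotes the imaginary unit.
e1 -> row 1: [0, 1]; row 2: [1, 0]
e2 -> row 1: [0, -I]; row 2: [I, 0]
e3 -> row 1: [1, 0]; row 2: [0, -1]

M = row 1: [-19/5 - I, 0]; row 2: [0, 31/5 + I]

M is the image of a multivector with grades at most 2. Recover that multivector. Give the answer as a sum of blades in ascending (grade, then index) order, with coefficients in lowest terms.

Method: 1, rho(e1), rho(e2), rho(e3) form a trace-orthogonal basis of the 2x2 complex matrices (tr(X Y) = 2 if X = Y, else 0), so M = m0*1 + m1*rho(e1) + m2*rho(e2) + m3*rho(e3) with m0 = tr(M)/2 = 6/5, m1 = tr(M rho(e1))/2 = 0, m2 = tr(M rho(e2))/2 = 0, m3 = tr(M rho(e3))/2 = -5 - I.
Multiplying table entries, the bivector images are rho(e12) = I*rho(e3), rho(e13) = -I*rho(e2), rho(e23) = I*rho(e1); with real blade coefficients the real parts of m0..m3 are the coefficients of 1, e1, e2, e3 and the imaginary parts give the bivectors (e23: Im m1, e13: -Im m2, e12: Im m3).
Answer: 6/5 - 5*e3 - e12


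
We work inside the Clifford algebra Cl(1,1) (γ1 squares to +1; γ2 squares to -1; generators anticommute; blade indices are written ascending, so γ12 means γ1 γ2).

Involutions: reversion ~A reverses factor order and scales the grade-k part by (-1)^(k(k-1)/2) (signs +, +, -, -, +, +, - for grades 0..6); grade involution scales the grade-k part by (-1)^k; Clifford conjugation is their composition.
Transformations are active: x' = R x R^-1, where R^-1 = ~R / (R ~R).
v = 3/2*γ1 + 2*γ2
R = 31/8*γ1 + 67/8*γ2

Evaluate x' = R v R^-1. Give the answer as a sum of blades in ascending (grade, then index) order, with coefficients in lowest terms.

~R = 31/8*γ1 + 67/8*γ2, and R ~R = -441/8, so R^-1 = ~R / (-441/8).
R v = -175/16 - 77/16*γ12
Answer: 19/504*γ1 + 667/504*γ2


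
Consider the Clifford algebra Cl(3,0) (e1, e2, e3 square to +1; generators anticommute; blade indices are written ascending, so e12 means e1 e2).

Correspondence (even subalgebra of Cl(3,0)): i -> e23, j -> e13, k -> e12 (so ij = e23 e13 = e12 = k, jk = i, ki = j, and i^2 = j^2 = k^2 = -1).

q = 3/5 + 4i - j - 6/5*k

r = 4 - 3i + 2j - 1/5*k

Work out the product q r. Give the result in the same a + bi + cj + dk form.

In blades: q = 3/5 - 6/5*e12 - e13 + 4*e23, r = 4 - 1/5*e12 + 2*e13 - 3*e23.
Distribute q over r term by term (generator squares from the signature, products reordered to ascending indices): (3/5)*r = 12/5 - 3/25*e12 + 6/5*e13 - 9/5*e23; (-6/5*e12)*r = -6/25 - 24/5*e12 + 18/5*e13 + 12/5*e23; (-e13)*r = 2 - 3*e12 - 4*e13 + 1/5*e23; (4*e23)*r = 12 + 8*e12 + 4/5*e13 + 16*e23.
Sum: 404/25 + 2/25*e12 + 8/5*e13 + 84/5*e23; translating back through the correspondence:
Answer: 404/25 + 84/5*i + 8/5*j + 2/25*k


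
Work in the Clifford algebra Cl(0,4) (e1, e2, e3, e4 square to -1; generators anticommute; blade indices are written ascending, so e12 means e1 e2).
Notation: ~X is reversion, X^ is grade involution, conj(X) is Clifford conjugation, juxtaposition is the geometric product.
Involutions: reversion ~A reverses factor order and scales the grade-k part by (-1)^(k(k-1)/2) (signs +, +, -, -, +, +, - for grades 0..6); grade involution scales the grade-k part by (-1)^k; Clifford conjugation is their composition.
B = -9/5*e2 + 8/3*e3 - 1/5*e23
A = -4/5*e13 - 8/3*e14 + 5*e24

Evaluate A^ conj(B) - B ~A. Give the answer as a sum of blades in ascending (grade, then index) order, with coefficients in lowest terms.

first term: -32/15*e1 + 9*e4 - 4/25*e12 - e34 + 36/25*e123 + 24/5*e124 - 64/9*e134 + 40/3*e234 - 8/15*e1234
second term: 32/15*e1 - 9*e4 + 4/25*e12 + e34 + 36/25*e123 + 24/5*e124 - 64/9*e134 + 40/3*e234 - 8/15*e1234
Answer: -64/15*e1 + 18*e4 - 8/25*e12 - 2*e34


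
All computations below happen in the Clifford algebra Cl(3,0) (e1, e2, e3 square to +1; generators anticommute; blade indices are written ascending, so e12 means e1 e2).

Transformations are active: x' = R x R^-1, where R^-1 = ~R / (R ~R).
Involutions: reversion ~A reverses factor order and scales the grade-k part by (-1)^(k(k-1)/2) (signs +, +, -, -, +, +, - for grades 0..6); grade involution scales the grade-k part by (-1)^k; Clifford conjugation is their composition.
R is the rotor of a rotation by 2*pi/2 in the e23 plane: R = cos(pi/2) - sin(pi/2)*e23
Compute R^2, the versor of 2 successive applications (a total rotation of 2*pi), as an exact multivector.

Because a rotor carries half the rotation angle, composing 2 copies of this e23-plane rotor multiplies the phase: 2*(pi/2) = pi, hence R^2 = cos(pi) - sin(pi)*e23.
cos(pi) = -1 and sin(pi) = 0, so R^2 = -1. The total rotation 2*pi is 1 full turn, so every vector returns to itself, yet the rotor is -1, on the OTHER sheet of the double cover (an odd number of 2*pi turns).
Answer: -1


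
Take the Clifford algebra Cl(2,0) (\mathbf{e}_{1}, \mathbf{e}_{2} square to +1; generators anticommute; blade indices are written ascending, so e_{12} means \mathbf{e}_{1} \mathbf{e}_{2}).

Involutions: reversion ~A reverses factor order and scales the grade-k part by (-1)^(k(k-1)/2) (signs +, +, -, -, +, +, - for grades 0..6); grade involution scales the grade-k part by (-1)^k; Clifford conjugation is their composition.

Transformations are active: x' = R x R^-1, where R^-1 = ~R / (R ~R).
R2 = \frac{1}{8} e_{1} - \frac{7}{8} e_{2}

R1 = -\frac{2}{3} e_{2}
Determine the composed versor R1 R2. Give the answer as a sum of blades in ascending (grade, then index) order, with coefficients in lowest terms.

Distribute over the terms of R1 (each basis-blade product reordered to ascending indices, repeated generators contracted through their squares):
(-\frac{2}{3} e_{2}) R2 = \frac{7}{12} + \frac{1}{12} e_{12}
Answer: \frac{7}{12} + \frac{1}{12} e_{12}


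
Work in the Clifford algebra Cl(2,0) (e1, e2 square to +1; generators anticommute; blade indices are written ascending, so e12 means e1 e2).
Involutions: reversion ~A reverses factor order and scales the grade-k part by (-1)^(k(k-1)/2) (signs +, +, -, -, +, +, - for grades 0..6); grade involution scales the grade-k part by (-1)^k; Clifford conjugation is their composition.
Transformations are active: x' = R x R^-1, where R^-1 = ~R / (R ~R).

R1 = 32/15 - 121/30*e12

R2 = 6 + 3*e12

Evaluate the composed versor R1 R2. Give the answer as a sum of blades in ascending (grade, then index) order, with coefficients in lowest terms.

Distribute over the terms of R1 (each basis-blade product reordered to ascending indices, repeated generators contracted through their squares):
(32/15) R2 = 64/5 + 32/5*e12
(-121/30*e12) R2 = 121/10 - 121/5*e12
Summing the partial products and collecting blades:
Answer: 249/10 - 89/5*e12


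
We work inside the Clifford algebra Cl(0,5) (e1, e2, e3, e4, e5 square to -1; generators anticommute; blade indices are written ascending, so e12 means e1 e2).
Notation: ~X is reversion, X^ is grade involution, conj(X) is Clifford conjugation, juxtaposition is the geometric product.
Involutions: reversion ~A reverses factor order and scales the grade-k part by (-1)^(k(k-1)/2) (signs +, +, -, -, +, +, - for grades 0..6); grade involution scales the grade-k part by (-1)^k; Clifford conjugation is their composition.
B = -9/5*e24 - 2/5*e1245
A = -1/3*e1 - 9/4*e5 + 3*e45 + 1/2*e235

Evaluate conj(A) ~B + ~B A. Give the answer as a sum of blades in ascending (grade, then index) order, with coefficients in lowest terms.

first term: -6/5*e12 - 27/5*e25 - 3/10*e124 - 1/5*e134 + 251/60*e245 + 9/10*e345
second term: 6/5*e12 - 27/5*e25 - 3/2*e124 - 1/5*e134 - 47/12*e245 - 9/10*e345
Answer: -54/5*e25 - 9/5*e124 - 2/5*e134 + 4/15*e245


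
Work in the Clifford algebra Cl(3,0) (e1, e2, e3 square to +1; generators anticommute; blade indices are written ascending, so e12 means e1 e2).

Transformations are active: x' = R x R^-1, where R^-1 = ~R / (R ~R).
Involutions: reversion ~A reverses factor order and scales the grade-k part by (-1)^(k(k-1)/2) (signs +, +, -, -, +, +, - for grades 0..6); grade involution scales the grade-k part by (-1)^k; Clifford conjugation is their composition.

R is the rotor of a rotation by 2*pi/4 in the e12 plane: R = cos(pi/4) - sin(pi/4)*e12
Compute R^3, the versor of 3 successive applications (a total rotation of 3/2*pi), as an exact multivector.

The rotor phase is half the rotation angle and phases add under composition, so 3 steps in the e12 plane accumulate phase 3*(pi/4) = 3*pi/4: R^3 = cos(3*pi/4) - sin(3*pi/4)*e12.
cos(3*pi/4) = -sqrt(2)/2 and sin(3*pi/4) = sqrt(2)/2, so R^3 = -sqrt(2)/2 - sqrt(2)/2*e12. The net rotation is 3/2*pi; the rotor keeps the half-angle phase exactly.
Answer: -sqrt(2)/2 - sqrt(2)/2*e12


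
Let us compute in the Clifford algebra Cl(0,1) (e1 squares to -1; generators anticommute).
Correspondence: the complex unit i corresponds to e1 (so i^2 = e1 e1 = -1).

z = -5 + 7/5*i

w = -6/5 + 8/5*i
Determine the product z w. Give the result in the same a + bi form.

In blades: z = -5 + 7/5*e1, w = -6/5 + 8/5*e1.
Distribute z over w term by term (generator squares from the signature, products reordered to ascending indices): (-5)*w = 6 - 8*e1; (7/5*e1)*w = -56/25 - 42/25*e1.
Sum: 94/25 - 242/25*e1; translating back through the correspondence:
Answer: 94/25 - 242/25*i


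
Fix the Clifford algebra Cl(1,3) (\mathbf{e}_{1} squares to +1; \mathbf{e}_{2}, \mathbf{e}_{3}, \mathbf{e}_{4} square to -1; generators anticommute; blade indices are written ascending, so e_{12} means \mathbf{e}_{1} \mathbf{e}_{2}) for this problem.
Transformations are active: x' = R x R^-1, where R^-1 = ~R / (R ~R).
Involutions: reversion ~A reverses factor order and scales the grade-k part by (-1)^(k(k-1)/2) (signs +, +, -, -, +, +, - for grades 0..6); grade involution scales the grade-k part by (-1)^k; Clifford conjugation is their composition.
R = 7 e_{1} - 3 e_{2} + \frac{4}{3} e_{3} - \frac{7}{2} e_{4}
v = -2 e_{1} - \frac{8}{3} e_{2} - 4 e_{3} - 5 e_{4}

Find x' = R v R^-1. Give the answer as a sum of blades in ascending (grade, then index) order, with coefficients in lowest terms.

~R = 7 e_{1} - 3 e_{2} + \frac{4}{3} e_{3} - \frac{7}{2} e_{4}, and R ~R = \frac{935}{36}, so R^-1 = ~R / (\frac{935}{36}).
R v = -\frac{205}{6} - \frac{74}{3} e_{12} - \frac{76}{3} e_{13} - 42 e_{14} + \frac{140}{9} e_{23} + \frac{17}{3} e_{24} - \frac{62}{3} e_{34}
Answer: -\frac{3070}{187} e_{1} + \frac{5924}{561} e_{2} + \frac{92}{187} e_{3} + \frac{2657}{187} e_{4}


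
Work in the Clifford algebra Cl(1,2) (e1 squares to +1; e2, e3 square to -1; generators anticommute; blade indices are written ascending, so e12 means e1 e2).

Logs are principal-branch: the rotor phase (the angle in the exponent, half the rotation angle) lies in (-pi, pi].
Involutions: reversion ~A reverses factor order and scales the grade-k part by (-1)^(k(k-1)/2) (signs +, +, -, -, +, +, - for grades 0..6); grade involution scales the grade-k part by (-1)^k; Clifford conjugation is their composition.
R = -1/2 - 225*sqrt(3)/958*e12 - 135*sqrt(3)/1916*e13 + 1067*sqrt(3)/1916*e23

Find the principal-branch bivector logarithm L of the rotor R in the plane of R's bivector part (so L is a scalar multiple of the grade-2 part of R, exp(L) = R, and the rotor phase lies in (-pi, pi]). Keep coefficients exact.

The scalar part of R is -1/2, and that scalar determines the rotor phase on the principal branch; recovering the unit plane as bivector-part over sine of the phase gives L = phase * plane.
Concretely: cos(phase) = -1/2 gives phase = ±2*pi/3, and since phase/sin(phase) is even the sign is immaterial: L = (phase/sin(phase)) * <R>_2 = (4*sqrt(3)*pi/9) * <R>_2.
Answer: -150*pi/479*e12 - 45*pi/479*e13 + 1067*pi/1437*e23


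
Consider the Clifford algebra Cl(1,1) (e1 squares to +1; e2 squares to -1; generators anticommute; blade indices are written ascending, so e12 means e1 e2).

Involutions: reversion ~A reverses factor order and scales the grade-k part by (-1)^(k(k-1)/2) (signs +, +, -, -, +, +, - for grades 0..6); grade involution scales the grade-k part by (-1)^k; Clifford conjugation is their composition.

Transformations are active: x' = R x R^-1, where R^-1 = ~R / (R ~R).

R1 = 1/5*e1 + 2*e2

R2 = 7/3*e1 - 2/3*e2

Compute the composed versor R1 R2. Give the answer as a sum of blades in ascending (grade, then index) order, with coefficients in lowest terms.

Distribute over the terms of R1 (each basis-blade product reordered to ascending indices, repeated generators contracted through their squares):
(1/5*e1) R2 = 7/15 - 2/15*e12
(2*e2) R2 = 4/3 - 14/3*e12
Summing the partial products and collecting blades:
Answer: 9/5 - 24/5*e12


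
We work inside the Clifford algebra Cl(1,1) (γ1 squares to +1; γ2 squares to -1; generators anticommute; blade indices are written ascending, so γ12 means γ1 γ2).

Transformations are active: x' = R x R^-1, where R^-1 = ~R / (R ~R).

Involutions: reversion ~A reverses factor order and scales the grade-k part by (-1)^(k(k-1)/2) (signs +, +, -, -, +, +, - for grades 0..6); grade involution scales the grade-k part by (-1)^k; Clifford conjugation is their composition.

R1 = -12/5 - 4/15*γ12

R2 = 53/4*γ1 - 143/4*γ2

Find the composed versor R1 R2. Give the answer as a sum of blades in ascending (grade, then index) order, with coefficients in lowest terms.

Distribute over the terms of R1 (each basis-blade product reordered to ascending indices, repeated generators contracted through their squares):
(-12/5) R2 = -159/5*γ1 + 429/5*γ2
(-4/15*γ12) R2 = -143/15*γ1 + 53/15*γ2
Summing the partial products and collecting blades:
Answer: -124/3*γ1 + 268/3*γ2


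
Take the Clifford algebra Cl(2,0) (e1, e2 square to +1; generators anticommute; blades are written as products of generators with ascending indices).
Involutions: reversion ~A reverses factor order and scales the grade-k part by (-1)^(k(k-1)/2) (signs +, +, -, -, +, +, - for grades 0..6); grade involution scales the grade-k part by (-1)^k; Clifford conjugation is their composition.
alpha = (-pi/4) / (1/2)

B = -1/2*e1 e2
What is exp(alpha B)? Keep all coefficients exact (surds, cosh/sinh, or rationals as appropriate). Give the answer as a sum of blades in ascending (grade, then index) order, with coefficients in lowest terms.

B^2 = (-1/2)^2*(e1 e2)^2 = 1/4*(-1) = -1/4 (a basis 2-blade squares to minus the product of its generators' squares).
B^2 = -1/4 — B^2 < 0, so the exponential closes trigonometrically: l = 1/2, alpha*l = -pi/4, so exp(alpha B) = cos(-pi/4) + (sin(-pi/4)/(1/2))*B = sqrt(2)/2 + (-sqrt(2))*B.
Answer: sqrt(2)/2 + sqrt(2)/2*e1 e2


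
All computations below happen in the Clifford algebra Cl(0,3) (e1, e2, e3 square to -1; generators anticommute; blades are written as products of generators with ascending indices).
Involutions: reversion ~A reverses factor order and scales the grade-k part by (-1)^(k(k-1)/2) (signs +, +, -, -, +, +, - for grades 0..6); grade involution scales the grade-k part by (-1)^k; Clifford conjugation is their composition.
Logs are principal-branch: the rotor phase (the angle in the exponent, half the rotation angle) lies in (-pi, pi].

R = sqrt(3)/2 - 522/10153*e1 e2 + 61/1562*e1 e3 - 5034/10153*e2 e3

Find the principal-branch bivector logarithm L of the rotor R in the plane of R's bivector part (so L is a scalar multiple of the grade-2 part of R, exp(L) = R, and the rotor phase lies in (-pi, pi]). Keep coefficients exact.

The scalar part of R is sqrt(3)/2, so the principal-branch rotor phase is pinned; divide the bivector part by its sine to get the unit plane — L is the phase times that plane.
Concretely: cos(phase) = sqrt(3)/2 gives phase = ±pi/6, and since phase/sin(phase) is even the sign is immaterial: L = (phase/sin(phase)) * <R>_2 = (pi/3) * <R>_2.
Answer: -174*pi/10153*e1 e2 + 61*pi/4686*e1 e3 - 1678*pi/10153*e2 e3


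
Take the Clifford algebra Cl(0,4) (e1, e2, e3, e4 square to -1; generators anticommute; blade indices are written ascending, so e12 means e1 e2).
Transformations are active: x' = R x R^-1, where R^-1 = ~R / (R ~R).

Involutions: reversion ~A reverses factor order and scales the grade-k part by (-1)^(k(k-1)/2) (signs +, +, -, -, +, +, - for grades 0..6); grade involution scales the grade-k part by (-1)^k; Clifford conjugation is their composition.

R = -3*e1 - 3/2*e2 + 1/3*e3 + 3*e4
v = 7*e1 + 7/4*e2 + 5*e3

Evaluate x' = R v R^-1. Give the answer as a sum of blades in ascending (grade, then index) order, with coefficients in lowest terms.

~R = -3*e1 - 3/2*e2 + 1/3*e3 + 3*e4, and R ~R = -733/36, so R^-1 = ~R / (-733/36).
R v = 527/24 + 21/4*e12 - 52/3*e13 - 21*e14 - 97/12*e23 - 21/4*e24 - 15*e34
Answer: -388/733*e1 + 4355/2932*e2 - 4192/733*e3 - 4743/733*e4


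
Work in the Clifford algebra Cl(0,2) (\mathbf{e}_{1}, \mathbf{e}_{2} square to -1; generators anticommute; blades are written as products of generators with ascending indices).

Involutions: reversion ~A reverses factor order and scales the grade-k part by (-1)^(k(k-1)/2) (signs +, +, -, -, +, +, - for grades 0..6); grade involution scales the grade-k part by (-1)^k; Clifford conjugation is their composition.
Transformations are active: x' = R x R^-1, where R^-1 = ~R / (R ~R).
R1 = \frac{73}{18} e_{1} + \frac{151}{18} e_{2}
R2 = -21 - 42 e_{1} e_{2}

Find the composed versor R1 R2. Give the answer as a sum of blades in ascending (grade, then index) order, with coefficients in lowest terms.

Distribute over the terms of R1 (each basis-blade product reordered to ascending indices, repeated generators contracted through their squares):
(\frac{73}{18} e_{1}) R2 = -\frac{511}{6} e_{1} + \frac{511}{3} e_{2}
(\frac{151}{18} e_{2}) R2 = -\frac{1057}{3} e_{1} - \frac{1057}{6} e_{2}
Summing the partial products and collecting blades:
Answer: -\frac{875}{2} e_{1} - \frac{35}{6} e_{2}


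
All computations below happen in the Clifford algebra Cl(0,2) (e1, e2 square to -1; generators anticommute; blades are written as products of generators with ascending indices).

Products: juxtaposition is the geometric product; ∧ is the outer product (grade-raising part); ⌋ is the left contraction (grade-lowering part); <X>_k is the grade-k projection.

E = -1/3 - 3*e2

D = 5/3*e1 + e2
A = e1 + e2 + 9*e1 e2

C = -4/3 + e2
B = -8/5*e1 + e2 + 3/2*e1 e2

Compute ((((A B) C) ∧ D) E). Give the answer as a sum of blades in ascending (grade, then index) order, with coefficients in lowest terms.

step 1: -129/10 - 15/2*e1 - 159/10*e2 + 13/5*e1 e2
step 2: 331/10 + 37/5*e1 + 83/10*e2 - 329/30*e1 e2
step 3: 331/6*e1 + 331/10*e2 - 193/30*e1 e2
step 4: 993/10 - 1696/45*e1 - 331/30*e2 - 7351/45*e1 e2
Answer: 993/10 - 1696/45*e1 - 331/30*e2 - 7351/45*e1 e2
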